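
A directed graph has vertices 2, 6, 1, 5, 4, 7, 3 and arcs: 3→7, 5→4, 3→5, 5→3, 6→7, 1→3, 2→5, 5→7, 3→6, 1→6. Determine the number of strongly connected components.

6

{3, 5} are all mutually reachable — one SCC of size 2.
{7} is an SCC by itself.
{4} is an SCC by itself.
{6} is an SCC by itself.
{1} is an SCC by itself.
(and 1 more singleton SCC)
That gives 6 strongly connected components.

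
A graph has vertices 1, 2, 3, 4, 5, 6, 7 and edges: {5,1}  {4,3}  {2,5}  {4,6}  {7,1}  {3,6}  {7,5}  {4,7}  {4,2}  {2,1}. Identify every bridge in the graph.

The edges on the cycle 4-3-6-4 are not bridges since each lies on that cycle.
Every edge lies on some cycle, so there are no bridges.

none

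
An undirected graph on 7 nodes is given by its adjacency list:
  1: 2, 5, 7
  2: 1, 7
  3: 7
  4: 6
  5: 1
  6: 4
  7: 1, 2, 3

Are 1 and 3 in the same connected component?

Yes

From 1 we can reach 1, 2, 3, 5, 7, which includes 3.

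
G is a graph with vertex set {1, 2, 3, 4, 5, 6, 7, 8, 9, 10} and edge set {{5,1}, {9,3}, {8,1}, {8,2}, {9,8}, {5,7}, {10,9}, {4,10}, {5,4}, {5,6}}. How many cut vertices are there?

3

Removing 5 increases the component count from 1 to 3, so 5 is a cut vertex.
Removing 8 increases the component count from 1 to 2, so 8 is a cut vertex.
Removing 9 increases the component count from 1 to 2, so 9 is a cut vertex.
By contrast removing 1 leaves 1 component; it is not a cut vertex. No other vertex is a cut vertex either.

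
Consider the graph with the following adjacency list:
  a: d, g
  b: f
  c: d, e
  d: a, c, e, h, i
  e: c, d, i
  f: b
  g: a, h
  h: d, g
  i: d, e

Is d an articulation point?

Yes

Deleting d raises the number of components from 2 to 3, so d is a cut vertex.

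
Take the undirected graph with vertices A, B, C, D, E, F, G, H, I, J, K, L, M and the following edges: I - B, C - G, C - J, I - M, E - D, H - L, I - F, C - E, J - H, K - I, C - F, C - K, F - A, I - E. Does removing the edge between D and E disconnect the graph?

Yes

Removing D - E leaves no path between D and E: the component count goes from 1 to 2. So it is a bridge.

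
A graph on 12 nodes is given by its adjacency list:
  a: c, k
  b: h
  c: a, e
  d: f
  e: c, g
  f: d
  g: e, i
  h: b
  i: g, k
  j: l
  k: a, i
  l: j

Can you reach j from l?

From l we can reach j, l, which includes j.

Yes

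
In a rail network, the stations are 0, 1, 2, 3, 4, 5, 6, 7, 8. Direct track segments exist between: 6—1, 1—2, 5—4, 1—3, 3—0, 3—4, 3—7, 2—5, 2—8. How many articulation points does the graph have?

3

Removing 1 increases the component count from 1 to 2, so 1 is a cut vertex.
Removing 2 increases the component count from 1 to 2, so 2 is a cut vertex.
Removing 3 increases the component count from 1 to 3, so 3 is a cut vertex.
By contrast removing 5 leaves 1 component; it is not a cut vertex. No other vertex is a cut vertex either.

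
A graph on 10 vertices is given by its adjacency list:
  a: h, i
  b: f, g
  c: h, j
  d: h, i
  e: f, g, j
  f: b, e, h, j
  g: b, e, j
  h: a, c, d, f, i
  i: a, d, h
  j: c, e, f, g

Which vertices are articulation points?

Removing h increases the component count from 1 to 2, so h is a cut vertex.
By contrast removing f leaves 1 component; it is not a cut vertex. No other vertex is a cut vertex either.

h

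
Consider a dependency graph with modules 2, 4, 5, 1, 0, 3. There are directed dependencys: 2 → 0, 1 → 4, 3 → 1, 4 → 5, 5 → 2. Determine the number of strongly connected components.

{3} is an SCC by itself.
{2} is an SCC by itself.
{0} is an SCC by itself.
{1} is an SCC by itself.
{4} is an SCC by itself.
(and 1 more singleton SCC)
That gives 6 strongly connected components.

6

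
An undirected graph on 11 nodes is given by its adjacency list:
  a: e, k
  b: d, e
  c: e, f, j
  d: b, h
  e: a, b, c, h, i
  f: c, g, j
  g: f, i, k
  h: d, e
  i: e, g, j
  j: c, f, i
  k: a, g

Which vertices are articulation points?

e

Removing e increases the component count from 1 to 2, so e is a cut vertex.
By contrast removing d leaves 1 component; it is not a cut vertex. No other vertex is a cut vertex either.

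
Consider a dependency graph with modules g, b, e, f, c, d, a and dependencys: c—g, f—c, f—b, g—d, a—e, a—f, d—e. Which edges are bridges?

The edges on the cycle a-f-c-g-d-e-a are not bridges since each lies on that cycle.
But removing f—b disconnects f from b — this is a bridge.

b-f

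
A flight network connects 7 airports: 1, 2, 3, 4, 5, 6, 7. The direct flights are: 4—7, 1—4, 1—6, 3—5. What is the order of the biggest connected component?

4

2 is isolated — a component by itself.
Starting from 3 we can reach 3, 5. That is one component of size 2.
Starting from 1 we can reach 1, 4, 6, 7. That is one component of size 4.
The largest has 4 vertices.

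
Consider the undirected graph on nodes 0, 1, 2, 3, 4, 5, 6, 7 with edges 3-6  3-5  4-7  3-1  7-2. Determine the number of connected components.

0 is isolated — a component by itself.
Starting from 2 we can reach 2, 4, 7. That is one component of size 3.
Starting from 1 we can reach 1, 3, 5, 6. That is one component of size 4.
Total: 3 components.

3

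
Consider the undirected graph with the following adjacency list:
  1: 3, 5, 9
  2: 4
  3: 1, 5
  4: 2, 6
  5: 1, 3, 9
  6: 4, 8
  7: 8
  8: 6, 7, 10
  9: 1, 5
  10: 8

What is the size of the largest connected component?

Starting from 1 we can reach 1, 3, 5, 9. That is one component of size 4.
Starting from 2 we can reach 2, 4, 6, 7, 8, 10. That is one component of size 6.
The largest has 6 vertices.

6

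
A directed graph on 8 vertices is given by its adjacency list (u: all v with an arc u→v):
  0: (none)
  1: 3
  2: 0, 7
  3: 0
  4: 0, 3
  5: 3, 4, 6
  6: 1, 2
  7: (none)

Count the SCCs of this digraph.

{7} is an SCC by itself.
{1} is an SCC by itself.
{6} is an SCC by itself.
{2} is an SCC by itself.
{0} is an SCC by itself.
(and 3 more singleton SCCs)
That gives 8 strongly connected components.

8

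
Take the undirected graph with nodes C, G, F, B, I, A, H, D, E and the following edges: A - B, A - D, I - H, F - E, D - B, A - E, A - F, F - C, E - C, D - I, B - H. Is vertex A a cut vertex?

Yes

Deleting A raises the number of components from 2 to 3, so A is a cut vertex.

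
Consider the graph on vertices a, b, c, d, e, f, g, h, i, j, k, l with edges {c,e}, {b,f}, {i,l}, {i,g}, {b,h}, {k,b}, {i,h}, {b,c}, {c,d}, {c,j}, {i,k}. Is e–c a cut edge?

Yes

Removing e–c leaves no path between e and c: the component count goes from 2 to 3. So it is a bridge.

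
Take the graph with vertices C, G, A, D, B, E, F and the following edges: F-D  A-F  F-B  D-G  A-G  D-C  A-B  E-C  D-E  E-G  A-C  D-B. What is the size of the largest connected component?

Starting from A we can reach A, B, C, D, E, F, G. That is one component of size 7.
The largest has 7 vertices.

7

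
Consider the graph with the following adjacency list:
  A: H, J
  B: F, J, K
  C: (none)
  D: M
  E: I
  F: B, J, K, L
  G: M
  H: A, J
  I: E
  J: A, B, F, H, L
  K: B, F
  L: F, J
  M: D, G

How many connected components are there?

4

C is isolated — a component by itself.
Starting from E we can reach E, I. That is one component of size 2.
Starting from D we can reach D, G, M. That is one component of size 3.
Starting from A we can reach A, B, F, H, J, K, L. That is one component of size 7.
Total: 4 components.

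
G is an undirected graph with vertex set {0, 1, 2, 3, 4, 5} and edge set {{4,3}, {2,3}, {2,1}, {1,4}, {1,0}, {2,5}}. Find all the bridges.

0-1, 2-5

The edges on the cycle 2-1-4-3-2 are not bridges since each lies on that cycle.
But removing 1—0 disconnects 1 from 0; removing 2—5 disconnects 2 from 5 — these are bridges.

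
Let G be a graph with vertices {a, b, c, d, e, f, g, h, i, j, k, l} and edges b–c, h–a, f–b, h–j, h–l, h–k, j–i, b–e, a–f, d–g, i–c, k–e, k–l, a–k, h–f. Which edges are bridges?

d-g

The edges on the cycle h-a-k-e-b-f-h are not bridges since each lies on that cycle.
But removing d–g disconnects d from g — this is a bridge.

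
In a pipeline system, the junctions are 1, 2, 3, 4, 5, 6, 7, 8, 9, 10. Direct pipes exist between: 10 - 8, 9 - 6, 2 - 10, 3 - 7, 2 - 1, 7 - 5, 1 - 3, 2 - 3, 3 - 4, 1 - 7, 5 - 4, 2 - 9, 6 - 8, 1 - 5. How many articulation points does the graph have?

1

Removing 2 increases the component count from 1 to 2, so 2 is a cut vertex.
By contrast removing 8 leaves 1 component; it is not a cut vertex. No other vertex is a cut vertex either.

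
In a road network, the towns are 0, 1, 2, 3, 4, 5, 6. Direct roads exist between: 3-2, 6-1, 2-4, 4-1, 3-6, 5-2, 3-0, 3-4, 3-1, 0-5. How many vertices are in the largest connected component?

7

Starting from 0 we can reach 0, 1, 2, 3, 4, 5, 6. That is one component of size 7.
The largest has 7 vertices.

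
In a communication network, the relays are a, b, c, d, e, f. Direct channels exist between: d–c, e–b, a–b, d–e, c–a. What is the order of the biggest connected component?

5

f is isolated — a component by itself.
Starting from a we can reach a, b, c, d, e. That is one component of size 5.
The largest has 5 vertices.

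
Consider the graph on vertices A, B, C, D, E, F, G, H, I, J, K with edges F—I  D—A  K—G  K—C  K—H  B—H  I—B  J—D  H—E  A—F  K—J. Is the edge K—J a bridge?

No

After removing K—J, the path K-H-B-I-F-A-D-J still connects them, so the edge is not a bridge.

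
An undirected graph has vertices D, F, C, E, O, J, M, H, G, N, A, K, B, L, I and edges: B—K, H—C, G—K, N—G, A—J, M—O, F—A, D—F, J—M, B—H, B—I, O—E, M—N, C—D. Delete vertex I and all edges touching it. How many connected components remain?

2

With I gone, the remaining components are: {L}; {A, B, C, D, E, F, G, H, J, K, M, N, O}.
That is 2 components.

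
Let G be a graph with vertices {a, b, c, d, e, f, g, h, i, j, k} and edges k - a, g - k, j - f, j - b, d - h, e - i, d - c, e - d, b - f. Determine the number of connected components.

3

Starting from a we can reach a, g, k. That is one component of size 3.
Starting from b we can reach b, f, j. That is one component of size 3.
Starting from c we can reach c, d, e, h, i. That is one component of size 5.
Total: 3 components.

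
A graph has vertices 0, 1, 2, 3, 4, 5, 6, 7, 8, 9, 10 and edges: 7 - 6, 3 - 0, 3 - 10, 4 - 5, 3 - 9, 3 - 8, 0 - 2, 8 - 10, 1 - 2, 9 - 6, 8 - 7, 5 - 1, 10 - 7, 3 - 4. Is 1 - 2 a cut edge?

No

After removing 1 - 2, the path 1-5-4-3-0-2 still connects them, so the edge is not a bridge.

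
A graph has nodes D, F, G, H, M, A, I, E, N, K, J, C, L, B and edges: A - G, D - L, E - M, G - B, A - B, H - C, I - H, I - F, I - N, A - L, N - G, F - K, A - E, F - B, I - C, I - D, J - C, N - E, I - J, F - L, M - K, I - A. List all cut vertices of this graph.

I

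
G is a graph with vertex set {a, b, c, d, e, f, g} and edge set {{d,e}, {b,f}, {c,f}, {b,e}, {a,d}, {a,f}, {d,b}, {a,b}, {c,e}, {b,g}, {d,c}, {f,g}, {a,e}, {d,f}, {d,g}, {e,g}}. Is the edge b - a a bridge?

No

After removing b - a, the path b-d-a still connects them, so the edge is not a bridge.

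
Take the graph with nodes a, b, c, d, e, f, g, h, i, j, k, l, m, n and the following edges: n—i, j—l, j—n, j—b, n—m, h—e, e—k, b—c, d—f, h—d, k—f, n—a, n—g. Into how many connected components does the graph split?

Starting from d we can reach d, e, f, h, k. That is one component of size 5.
Starting from a we can reach a, b, c, g, i, j, l, m, n. That is one component of size 9.
Total: 2 components.

2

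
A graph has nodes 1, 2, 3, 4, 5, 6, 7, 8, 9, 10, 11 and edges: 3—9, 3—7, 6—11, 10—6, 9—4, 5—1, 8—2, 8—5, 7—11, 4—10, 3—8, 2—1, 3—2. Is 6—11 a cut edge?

No

After removing 6—11, the path 6-10-4-9-3-7-11 still connects them, so the edge is not a bridge.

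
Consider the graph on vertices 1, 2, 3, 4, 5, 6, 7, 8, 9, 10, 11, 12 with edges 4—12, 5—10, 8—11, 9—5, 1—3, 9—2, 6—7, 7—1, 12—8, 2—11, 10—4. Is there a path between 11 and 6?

The component containing 11 is {2, 4, 5, 8, 9, 10, 11, 12}, and 6 is not in it.

No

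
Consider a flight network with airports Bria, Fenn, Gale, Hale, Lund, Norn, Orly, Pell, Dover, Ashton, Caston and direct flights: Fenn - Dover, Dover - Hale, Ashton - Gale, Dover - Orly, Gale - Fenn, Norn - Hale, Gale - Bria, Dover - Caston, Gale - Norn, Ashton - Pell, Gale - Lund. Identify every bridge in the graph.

The edges on the cycle Gale-Fenn-Dover-Hale-Norn-Gale are not bridges since each lies on that cycle.
But removing Dover - Caston disconnects Dover from Caston; removing Gale - Ashton disconnects Gale from Ashton; removing Orly - Dover disconnects Orly from Dover; removing Gale - Lund disconnects Gale from Lund — these are bridges.
In total 6 edges are bridges.

Ashton-Gale, Ashton-Pell, Bria-Gale, Caston-Dover, Dover-Orly, Gale-Lund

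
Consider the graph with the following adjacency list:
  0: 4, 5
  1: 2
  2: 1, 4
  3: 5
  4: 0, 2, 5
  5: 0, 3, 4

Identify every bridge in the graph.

1-2, 2-4, 3-5

The edges on the cycle 4-5-0-4 are not bridges since each lies on that cycle.
But removing 2-1 disconnects 2 from 1; removing 5-3 disconnects 5 from 3; removing 4-2 disconnects 4 from 2 — these are bridges.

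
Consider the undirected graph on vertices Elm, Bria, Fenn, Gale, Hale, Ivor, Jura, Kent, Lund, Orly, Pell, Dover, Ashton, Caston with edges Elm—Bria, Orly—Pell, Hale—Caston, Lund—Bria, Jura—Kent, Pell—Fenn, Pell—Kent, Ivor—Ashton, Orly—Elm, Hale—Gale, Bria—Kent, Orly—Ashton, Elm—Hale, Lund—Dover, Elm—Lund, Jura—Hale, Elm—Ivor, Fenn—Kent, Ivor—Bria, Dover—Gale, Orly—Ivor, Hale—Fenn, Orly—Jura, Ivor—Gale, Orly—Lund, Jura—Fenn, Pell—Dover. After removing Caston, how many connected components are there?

1

With Caston gone, the remaining components are: {Elm, Bria, Fenn, Gale, Hale, Ivor, Jura, Kent, Lund, Orly, Pell, Dover, Ashton}.
That is 1 component.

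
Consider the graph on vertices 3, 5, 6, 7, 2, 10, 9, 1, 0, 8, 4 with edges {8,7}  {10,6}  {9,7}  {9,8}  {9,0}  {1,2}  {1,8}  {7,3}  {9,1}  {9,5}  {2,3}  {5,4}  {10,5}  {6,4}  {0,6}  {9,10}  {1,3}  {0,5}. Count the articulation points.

Removing 9 increases the component count from 1 to 2, so 9 is a cut vertex.
By contrast removing 2 leaves 1 component; it is not a cut vertex. No other vertex is a cut vertex either.

1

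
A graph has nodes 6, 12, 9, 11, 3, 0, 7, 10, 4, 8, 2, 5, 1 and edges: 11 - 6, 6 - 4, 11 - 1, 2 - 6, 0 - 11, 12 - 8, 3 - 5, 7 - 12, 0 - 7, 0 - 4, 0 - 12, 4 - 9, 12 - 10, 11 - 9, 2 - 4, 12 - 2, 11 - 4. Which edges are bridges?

1-11, 10-12, 12-8, 3-5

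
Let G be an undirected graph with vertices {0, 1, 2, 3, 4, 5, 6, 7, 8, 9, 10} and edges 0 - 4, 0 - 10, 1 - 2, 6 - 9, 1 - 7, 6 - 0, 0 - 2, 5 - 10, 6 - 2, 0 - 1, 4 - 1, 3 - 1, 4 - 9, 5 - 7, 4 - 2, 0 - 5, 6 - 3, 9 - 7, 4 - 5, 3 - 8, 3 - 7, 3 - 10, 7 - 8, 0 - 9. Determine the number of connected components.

1

Starting from 0 we can reach 0, 1, 2, 3, 4, 5, 6, 7, 8, 9, 10. That is one component of size 11.
Total: 1 component.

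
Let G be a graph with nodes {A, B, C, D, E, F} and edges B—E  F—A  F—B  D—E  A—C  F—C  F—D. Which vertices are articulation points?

F

Removing F increases the component count from 1 to 2, so F is a cut vertex.
By contrast removing D leaves 1 component; it is not a cut vertex. No other vertex is a cut vertex either.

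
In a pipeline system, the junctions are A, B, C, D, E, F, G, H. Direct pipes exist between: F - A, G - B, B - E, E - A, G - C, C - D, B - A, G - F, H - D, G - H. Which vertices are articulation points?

Removing G increases the component count from 1 to 2, so G is a cut vertex.
By contrast removing F leaves 1 component; it is not a cut vertex. No other vertex is a cut vertex either.

G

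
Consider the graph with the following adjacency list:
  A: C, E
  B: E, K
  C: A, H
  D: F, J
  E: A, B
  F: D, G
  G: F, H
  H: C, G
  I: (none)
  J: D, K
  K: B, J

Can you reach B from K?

Yes

From K we can reach A, B, C, D, E, F, G, H, J, K, which includes B.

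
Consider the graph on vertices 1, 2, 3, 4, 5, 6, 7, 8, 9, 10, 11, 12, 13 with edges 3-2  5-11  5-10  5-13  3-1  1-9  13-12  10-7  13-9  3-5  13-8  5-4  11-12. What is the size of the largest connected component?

12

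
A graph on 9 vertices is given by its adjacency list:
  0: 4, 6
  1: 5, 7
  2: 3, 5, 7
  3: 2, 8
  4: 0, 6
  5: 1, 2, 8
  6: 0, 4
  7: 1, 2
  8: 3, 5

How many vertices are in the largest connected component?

6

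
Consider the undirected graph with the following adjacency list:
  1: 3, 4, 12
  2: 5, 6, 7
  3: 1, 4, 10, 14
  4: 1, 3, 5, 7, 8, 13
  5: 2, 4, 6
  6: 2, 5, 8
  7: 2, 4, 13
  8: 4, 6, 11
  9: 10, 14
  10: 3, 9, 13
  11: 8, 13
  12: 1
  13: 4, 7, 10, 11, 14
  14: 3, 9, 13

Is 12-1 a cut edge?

Yes

Removing 12-1 leaves no path between 12 and 1: the component count goes from 1 to 2. So it is a bridge.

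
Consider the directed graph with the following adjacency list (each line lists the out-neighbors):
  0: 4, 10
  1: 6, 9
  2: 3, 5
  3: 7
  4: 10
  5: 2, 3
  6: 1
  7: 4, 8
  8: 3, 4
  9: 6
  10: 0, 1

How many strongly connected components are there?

{3, 7, 8} are all mutually reachable — one SCC of size 3.
{1, 6, 9} are all mutually reachable — one SCC of size 3.
{0, 4, 10} are all mutually reachable — one SCC of size 3.
{2, 5} are all mutually reachable — one SCC of size 2.
That gives 4 strongly connected components.

4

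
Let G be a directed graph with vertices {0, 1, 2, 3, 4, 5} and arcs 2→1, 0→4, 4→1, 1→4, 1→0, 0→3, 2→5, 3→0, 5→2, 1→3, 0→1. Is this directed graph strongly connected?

No

There is no directed path from 3 to 2, so the graph is not strongly connected.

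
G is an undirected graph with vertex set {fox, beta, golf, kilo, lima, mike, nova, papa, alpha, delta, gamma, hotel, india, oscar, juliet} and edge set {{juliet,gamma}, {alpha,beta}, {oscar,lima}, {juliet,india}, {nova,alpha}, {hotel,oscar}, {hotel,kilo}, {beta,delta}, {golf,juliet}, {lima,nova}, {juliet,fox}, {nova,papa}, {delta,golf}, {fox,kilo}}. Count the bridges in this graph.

3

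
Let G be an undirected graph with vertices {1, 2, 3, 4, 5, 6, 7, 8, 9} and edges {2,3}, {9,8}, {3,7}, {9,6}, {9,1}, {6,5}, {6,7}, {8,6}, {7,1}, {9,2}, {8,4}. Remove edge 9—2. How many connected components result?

1

9 and 2 are still connected via 9-6-7-3-2, so the component count stays at 1.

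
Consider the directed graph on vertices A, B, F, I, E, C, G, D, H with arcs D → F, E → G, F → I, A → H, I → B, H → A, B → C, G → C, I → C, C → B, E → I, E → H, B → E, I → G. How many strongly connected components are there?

{B, C, E, G, I} are all mutually reachable — one SCC of size 5.
{A, H} are all mutually reachable — one SCC of size 2.
{D} is an SCC by itself.
{F} is an SCC by itself.
That gives 4 strongly connected components.

4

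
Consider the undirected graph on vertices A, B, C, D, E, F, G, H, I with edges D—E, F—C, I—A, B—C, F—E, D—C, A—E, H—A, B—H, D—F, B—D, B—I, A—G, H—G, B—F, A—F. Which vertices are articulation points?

none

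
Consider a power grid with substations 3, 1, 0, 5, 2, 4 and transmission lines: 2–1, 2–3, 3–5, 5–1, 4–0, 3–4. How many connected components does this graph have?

Starting from 0 we can reach 0, 1, 2, 3, 4, 5. That is one component of size 6.
Total: 1 component.

1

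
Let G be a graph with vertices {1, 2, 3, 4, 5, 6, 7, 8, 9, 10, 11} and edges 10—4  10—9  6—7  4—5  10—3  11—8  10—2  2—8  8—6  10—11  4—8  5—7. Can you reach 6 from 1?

The component containing 1 is {1}, and 6 is not in it.

No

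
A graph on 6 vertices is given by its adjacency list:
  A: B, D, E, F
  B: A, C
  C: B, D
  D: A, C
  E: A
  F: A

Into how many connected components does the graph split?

Starting from A we can reach A, B, C, D, E, F. That is one component of size 6.
Total: 1 component.

1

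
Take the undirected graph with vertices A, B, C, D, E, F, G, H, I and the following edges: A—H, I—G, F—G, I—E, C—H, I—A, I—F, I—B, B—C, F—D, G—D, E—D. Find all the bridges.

none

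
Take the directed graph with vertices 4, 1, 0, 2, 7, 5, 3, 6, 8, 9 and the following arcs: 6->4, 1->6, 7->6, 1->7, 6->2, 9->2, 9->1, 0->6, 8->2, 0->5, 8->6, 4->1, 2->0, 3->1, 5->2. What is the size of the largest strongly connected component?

{0, 1, 2, 4, 5, 6, 7} are all mutually reachable — one SCC of size 7.
{9} is an SCC by itself.
{3} is an SCC by itself.
{8} is an SCC by itself.
The largest has 7 vertices.

7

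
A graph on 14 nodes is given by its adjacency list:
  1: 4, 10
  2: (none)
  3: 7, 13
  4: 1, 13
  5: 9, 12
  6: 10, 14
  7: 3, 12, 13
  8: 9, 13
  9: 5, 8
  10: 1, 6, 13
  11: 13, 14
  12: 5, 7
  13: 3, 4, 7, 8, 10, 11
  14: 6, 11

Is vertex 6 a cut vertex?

No

Deleting 6 leaves 2 components (was 2), so 6 is not a cut vertex.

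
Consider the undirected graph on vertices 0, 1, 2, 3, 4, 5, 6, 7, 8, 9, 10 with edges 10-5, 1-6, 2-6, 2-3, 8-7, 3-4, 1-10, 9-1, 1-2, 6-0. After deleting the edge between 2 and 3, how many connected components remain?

3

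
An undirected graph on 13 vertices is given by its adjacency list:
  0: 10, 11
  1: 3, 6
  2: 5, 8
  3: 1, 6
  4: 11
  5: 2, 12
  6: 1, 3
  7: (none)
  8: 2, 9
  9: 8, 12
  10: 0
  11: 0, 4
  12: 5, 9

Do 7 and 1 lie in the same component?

The component containing 7 is {7}, and 1 is not in it.

No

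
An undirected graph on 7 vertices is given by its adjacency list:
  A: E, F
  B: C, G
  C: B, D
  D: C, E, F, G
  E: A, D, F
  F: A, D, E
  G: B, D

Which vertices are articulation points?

Removing D increases the component count from 1 to 2, so D is a cut vertex.
By contrast removing A leaves 1 component; it is not a cut vertex. No other vertex is a cut vertex either.

D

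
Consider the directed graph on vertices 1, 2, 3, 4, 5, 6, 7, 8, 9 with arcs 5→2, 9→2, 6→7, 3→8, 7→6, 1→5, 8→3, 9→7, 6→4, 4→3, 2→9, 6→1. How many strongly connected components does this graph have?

3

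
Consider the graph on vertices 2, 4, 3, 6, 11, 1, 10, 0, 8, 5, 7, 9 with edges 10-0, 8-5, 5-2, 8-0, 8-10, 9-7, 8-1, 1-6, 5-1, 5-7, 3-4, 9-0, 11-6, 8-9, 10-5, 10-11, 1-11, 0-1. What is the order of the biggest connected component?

10

Starting from 3 we can reach 3, 4. That is one component of size 2.
Starting from 0 we can reach 0, 1, 2, 5, 6, 7, 8, 9, 10, 11. That is one component of size 10.
The largest has 10 vertices.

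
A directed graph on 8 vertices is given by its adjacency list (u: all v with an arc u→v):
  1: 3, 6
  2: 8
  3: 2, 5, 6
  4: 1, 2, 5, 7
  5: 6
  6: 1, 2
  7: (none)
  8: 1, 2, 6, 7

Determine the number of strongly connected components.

{1, 2, 3, 5, 6, 8} are all mutually reachable — one SCC of size 6.
{7} is an SCC by itself.
{4} is an SCC by itself.
That gives 3 strongly connected components.

3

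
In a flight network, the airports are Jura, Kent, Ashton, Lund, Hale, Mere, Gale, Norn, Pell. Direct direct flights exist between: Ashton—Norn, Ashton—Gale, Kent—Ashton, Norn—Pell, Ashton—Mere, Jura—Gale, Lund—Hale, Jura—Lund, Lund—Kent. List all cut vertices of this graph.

Removing Lund increases the component count from 1 to 2, so Lund is a cut vertex.
Removing Norn increases the component count from 1 to 2, so Norn is a cut vertex.
Removing Ashton increases the component count from 1 to 3, so Ashton is a cut vertex.
By contrast removing Jura leaves 1 component; it is not a cut vertex. No other vertex is a cut vertex either.

Lund, Norn, Ashton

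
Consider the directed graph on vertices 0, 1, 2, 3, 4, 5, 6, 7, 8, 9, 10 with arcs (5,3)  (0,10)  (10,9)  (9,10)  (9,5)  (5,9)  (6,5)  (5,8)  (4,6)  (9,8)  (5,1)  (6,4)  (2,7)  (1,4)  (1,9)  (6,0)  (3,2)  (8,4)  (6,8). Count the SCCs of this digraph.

4

{0, 1, 4, 5, 6, 8, 9, 10} are all mutually reachable — one SCC of size 8.
{2} is an SCC by itself.
{7} is an SCC by itself.
{3} is an SCC by itself.
That gives 4 strongly connected components.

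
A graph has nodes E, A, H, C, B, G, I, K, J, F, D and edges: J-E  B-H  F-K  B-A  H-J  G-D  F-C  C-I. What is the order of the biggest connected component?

5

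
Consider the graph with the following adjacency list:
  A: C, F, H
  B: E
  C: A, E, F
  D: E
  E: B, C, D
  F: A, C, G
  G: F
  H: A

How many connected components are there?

1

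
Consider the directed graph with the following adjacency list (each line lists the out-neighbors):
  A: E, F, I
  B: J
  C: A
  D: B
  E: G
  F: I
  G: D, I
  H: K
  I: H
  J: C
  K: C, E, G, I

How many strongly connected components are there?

1

{A, B, C, D, E, F, G, H, I, J, K} are all mutually reachable — one SCC of size 11.
That gives 1 strongly connected component.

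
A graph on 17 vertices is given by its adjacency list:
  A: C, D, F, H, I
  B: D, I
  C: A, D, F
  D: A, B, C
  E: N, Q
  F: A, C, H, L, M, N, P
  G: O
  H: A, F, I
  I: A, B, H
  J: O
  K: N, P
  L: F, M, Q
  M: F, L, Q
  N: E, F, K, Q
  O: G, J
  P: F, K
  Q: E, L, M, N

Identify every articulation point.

F, O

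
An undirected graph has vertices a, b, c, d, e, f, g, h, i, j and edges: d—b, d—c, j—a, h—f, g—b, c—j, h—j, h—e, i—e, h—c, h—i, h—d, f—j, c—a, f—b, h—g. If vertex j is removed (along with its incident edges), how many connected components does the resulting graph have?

1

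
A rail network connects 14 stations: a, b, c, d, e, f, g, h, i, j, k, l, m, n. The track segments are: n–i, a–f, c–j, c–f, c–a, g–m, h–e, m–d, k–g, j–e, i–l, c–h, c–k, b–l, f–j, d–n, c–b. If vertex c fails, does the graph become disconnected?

Yes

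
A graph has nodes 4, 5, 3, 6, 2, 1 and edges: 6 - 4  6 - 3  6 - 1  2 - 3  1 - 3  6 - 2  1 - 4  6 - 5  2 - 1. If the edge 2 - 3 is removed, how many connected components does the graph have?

2 and 3 are still connected via 2-6-3, so the component count stays at 1.

1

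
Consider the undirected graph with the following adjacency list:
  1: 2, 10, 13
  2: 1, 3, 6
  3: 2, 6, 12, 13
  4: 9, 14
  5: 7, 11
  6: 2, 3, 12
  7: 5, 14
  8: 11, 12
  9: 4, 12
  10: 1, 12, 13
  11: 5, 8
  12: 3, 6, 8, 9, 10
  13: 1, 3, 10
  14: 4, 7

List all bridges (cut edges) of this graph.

none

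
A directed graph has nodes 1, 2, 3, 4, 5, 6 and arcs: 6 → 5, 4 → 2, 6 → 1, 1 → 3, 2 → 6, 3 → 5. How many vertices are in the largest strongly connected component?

1

{4} is an SCC by itself.
{6} is an SCC by itself.
{1} is an SCC by itself.
{5} is an SCC by itself.
{3} is an SCC by itself.
(and 1 more singleton SCC)
The largest has 1 vertex.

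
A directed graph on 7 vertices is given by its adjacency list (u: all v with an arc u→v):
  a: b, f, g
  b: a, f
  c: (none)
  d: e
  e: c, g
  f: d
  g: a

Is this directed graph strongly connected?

There is no directed path from c to b, so the graph is not strongly connected.

No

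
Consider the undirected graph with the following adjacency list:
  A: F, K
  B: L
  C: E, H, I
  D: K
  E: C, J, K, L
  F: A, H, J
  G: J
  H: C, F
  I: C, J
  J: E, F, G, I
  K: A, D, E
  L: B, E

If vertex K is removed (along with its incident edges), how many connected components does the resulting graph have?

2

With K gone, the remaining components are: {D}; {A, B, C, E, F, G, H, I, J, L}.
That is 2 components.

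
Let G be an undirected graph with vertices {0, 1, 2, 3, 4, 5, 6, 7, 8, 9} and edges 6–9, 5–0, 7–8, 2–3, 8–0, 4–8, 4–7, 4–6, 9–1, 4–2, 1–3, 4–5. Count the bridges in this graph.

The edges on the cycle 4-6-9-1-3-2-4 are not bridges since each lies on that cycle.
Every edge lies on some cycle, so there are no bridges.

0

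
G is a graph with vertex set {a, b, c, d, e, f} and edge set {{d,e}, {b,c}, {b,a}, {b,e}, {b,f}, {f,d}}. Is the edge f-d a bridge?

No

After removing f-d, the path f-b-e-d still connects them, so the edge is not a bridge.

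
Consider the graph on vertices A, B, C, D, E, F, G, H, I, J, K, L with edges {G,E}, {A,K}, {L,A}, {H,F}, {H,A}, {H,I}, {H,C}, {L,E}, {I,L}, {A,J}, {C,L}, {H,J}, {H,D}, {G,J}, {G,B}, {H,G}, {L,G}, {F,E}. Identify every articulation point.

Removing A increases the component count from 1 to 2, so A is a cut vertex.
Removing G increases the component count from 1 to 2, so G is a cut vertex.
Removing H increases the component count from 1 to 2, so H is a cut vertex.
By contrast removing J leaves 1 component; it is not a cut vertex. No other vertex is a cut vertex either.

A, G, H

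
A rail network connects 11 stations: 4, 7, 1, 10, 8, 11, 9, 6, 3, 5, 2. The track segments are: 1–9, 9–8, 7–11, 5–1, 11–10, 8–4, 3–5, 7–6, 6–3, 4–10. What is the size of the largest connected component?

10

2 is isolated — a component by itself.
Starting from 1 we can reach 1, 3, 4, 5, 6, 7, 8, 9, 10, 11. That is one component of size 10.
The largest has 10 vertices.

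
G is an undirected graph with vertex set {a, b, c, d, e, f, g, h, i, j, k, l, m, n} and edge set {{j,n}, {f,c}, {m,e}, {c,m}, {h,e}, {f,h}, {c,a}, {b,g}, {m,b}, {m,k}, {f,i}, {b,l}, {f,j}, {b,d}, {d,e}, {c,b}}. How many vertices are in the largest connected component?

Starting from a we can reach a, b, c, d, e, f, g, h, i, j, k, l, m, n. That is one component of size 14.
The largest has 14 vertices.

14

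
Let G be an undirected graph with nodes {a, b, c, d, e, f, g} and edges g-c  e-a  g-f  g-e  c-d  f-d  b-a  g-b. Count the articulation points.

1

Removing g increases the component count from 1 to 2, so g is a cut vertex.
By contrast removing e leaves 1 component; it is not a cut vertex. No other vertex is a cut vertex either.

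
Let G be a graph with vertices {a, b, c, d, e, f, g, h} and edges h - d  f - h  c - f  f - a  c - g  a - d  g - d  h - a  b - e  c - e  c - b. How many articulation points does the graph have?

Removing c increases the component count from 1 to 2, so c is a cut vertex.
By contrast removing a leaves 1 component; it is not a cut vertex. No other vertex is a cut vertex either.

1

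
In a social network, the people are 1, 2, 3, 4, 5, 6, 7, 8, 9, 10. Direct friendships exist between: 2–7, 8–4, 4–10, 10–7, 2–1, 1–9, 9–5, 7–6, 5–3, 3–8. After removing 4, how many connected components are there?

With 4 gone, the remaining components are: {1, 2, 3, 5, 6, 7, 8, 9, 10}.
That is 1 component.

1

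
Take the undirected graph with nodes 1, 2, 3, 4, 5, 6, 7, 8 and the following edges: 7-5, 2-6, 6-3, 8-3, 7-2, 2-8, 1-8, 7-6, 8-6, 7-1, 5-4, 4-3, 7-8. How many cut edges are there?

The edges on the cycle 7-1-8-6-2-7 are not bridges since each lies on that cycle.
Every edge lies on some cycle, so there are no bridges.

0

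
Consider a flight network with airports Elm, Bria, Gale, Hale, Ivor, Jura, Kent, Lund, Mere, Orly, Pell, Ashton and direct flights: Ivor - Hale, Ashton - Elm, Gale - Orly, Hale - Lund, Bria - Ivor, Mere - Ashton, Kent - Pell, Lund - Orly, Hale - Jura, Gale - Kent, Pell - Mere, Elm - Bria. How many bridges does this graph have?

1

The edges on the cycle Gale-Kent-Pell-Mere-Ashton-Elm-Bria-Ivor-Hale-Lund-Orly-Gale are not bridges since each lies on that cycle.
But removing Hale - Jura disconnects Hale from Jura — this is a bridge.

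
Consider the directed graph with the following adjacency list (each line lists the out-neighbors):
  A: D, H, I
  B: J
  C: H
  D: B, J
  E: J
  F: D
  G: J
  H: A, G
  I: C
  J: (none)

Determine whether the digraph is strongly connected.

No

There is no directed path from C to E, so the graph is not strongly connected.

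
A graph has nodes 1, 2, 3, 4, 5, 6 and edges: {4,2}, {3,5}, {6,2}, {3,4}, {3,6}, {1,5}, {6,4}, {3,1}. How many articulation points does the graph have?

Removing 3 increases the component count from 1 to 2, so 3 is a cut vertex.
By contrast removing 1 leaves 1 component; it is not a cut vertex. No other vertex is a cut vertex either.

1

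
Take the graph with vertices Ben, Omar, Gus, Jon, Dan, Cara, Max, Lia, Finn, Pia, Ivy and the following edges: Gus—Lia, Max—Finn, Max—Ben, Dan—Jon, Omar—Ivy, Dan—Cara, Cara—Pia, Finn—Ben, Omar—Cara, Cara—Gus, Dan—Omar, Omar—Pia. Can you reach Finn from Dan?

The component containing Dan is {Dan, Gus, Ivy, Jon, Lia, Pia, Cara, Omar}, and Finn is not in it.

No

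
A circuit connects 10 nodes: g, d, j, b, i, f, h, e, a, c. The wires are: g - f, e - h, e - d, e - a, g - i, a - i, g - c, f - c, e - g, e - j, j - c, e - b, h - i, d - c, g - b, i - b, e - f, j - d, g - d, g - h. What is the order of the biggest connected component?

10

Starting from a we can reach a, b, c, d, e, f, g, h, i, j. That is one component of size 10.
The largest has 10 vertices.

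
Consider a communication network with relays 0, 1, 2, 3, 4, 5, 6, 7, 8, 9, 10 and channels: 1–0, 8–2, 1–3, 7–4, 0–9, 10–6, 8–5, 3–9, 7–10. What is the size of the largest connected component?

4

Starting from 2 we can reach 2, 5, 8. That is one component of size 3.
Starting from 4 we can reach 4, 6, 7, 10. That is one component of size 4.
Starting from 0 we can reach 0, 1, 3, 9. That is one component of size 4.
The largest has 4 vertices.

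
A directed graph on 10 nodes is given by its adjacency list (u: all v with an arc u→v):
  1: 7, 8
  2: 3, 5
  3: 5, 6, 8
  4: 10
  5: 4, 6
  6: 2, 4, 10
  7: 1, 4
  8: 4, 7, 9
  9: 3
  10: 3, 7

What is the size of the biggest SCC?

10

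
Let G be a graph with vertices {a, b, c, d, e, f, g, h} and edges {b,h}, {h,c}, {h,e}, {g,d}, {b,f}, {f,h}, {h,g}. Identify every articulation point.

g, h

Removing g increases the component count from 2 to 3, so g is a cut vertex.
Removing h increases the component count from 2 to 5, so h is a cut vertex.
By contrast removing f leaves 2 components; it is not a cut vertex. No other vertex is a cut vertex either.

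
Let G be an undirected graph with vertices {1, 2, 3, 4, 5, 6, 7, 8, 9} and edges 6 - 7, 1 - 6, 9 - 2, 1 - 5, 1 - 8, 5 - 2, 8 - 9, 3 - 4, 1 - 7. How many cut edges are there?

The edges on the cycle 1-6-7-1 are not bridges since each lies on that cycle.
But removing 4 - 3 disconnects 4 from 3 — this is a bridge.

1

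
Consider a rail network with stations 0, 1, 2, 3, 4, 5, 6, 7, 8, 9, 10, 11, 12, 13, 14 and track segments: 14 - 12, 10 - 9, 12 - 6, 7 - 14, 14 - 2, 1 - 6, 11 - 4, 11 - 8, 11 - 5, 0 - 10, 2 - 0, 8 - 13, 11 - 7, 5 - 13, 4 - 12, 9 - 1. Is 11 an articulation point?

Deleting 11 raises the number of components from 2 to 3, so 11 is a cut vertex.

Yes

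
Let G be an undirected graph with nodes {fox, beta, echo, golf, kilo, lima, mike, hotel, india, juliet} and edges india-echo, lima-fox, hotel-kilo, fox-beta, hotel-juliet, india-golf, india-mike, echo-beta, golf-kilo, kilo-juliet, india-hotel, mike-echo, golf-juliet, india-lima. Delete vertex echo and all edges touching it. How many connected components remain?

1

With echo gone, the remaining components are: {fox, beta, golf, kilo, lima, mike, hotel, india, juliet}.
That is 1 component.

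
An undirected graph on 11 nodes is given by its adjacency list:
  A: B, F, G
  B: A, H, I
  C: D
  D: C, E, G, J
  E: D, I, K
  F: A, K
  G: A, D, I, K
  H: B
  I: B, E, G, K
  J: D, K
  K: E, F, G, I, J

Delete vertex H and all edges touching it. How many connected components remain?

With H gone, the remaining components are: {A, B, C, D, E, F, G, I, J, K}.
That is 1 component.

1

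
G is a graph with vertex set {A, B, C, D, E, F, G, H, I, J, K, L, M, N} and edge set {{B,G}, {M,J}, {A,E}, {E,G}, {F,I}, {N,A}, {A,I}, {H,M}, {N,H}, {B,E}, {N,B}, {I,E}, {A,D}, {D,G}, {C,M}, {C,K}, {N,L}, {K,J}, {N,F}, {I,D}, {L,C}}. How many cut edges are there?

The edges on the cycle N-F-I-E-B-N are not bridges since each lies on that cycle.
Every edge lies on some cycle, so there are no bridges.

0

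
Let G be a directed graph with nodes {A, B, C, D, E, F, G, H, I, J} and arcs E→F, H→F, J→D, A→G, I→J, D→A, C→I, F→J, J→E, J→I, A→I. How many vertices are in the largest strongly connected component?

{A, D, E, F, I, J} are all mutually reachable — one SCC of size 6.
{C} is an SCC by itself.
{G} is an SCC by itself.
{B} is an SCC by itself.
{H} is an SCC by itself.
The largest has 6 vertices.

6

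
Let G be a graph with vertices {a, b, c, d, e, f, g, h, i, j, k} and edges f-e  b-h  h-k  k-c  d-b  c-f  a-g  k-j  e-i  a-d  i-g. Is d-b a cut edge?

No

After removing d-b, the path d-a-g-i-e-f-c-k-h-b still connects them, so the edge is not a bridge.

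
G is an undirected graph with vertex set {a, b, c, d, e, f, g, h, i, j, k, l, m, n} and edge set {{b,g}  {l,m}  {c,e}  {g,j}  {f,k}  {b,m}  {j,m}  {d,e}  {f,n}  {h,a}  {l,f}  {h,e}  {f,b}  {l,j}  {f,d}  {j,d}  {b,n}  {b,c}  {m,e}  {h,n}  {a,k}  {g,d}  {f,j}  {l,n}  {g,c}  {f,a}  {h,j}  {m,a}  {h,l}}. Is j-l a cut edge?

After removing j-l, the path j-h-l still connects them, so the edge is not a bridge.

No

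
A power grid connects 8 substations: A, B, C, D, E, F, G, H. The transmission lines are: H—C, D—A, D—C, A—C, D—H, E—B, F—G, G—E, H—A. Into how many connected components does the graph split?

2

Starting from A we can reach A, C, D, H. That is one component of size 4.
Starting from B we can reach B, E, F, G. That is one component of size 4.
Total: 2 components.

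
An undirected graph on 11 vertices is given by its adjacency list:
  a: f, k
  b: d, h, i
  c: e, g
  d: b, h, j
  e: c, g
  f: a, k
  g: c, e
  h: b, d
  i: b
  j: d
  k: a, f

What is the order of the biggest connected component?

Starting from a we can reach a, f, k. That is one component of size 3.
Starting from c we can reach c, e, g. That is one component of size 3.
Starting from b we can reach b, d, h, i, j. That is one component of size 5.
The largest has 5 vertices.

5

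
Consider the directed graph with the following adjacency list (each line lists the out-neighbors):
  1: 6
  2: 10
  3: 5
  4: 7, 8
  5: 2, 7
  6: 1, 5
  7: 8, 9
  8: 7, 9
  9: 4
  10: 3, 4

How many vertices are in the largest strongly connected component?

4

{4, 7, 8, 9} are all mutually reachable — one SCC of size 4.
{2, 3, 5, 10} are all mutually reachable — one SCC of size 4.
{1, 6} are all mutually reachable — one SCC of size 2.
The largest has 4 vertices.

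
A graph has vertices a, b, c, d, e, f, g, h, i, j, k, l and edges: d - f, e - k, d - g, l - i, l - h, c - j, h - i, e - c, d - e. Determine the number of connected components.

4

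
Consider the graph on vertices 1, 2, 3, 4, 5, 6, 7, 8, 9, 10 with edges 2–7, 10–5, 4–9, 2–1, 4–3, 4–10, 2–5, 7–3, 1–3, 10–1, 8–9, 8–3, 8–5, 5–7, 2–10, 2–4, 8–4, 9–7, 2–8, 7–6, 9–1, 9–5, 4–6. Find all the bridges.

The edges on the cycle 2-8-9-1-2 are not bridges since each lies on that cycle.
Every edge lies on some cycle, so there are no bridges.

none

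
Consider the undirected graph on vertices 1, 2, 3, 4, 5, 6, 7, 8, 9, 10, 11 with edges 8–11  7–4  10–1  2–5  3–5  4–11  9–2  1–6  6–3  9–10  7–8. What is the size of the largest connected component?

Starting from 4 we can reach 4, 7, 8, 11. That is one component of size 4.
Starting from 1 we can reach 1, 2, 3, 5, 6, 9, 10. That is one component of size 7.
The largest has 7 vertices.

7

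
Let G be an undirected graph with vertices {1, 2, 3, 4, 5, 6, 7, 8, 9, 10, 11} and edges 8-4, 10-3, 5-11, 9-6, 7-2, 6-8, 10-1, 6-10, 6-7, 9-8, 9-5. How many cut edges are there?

The edges on the cycle 9-6-8-9 are not bridges since each lies on that cycle.
But removing 6-7 disconnects 6 from 7; removing 1-10 disconnects 1 from 10; removing 5-11 disconnects 5 from 11; removing 9-5 disconnects 9 from 5 — these are bridges.
In total 8 edges are bridges.

8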